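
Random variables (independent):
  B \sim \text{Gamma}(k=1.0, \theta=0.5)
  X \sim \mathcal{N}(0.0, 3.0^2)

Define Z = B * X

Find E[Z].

For independent RVs: E[XY] = E[X]*E[Y]
E[B] = 0.5
E[X] = 0
E[Z] = 0.5 * 0 = 0

0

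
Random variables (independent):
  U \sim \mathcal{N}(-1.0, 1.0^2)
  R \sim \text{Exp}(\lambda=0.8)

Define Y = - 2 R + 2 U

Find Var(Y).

For independent RVs: Var(aX + bY) = a²Var(X) + b²Var(Y)
Var(U) = 1
Var(R) = 1.5625
Var(Y) = 2²*1 + (-2)²*1.5625
= 4*1 + 4*1.5625 = 10.25

10.25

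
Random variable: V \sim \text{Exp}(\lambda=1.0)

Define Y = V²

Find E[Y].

E[V²] = Var(V) + (E[V])² = 1 + 1 = 2

2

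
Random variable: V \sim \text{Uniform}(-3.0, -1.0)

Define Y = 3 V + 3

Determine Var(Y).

For Y = aV + b: Var(Y) = a² * Var(V)
Var(V) = (-1 + 3)^2/12 = 0.33333333
Var(Y) = 3² * 0.33333333 = 9 * 0.33333333 = 3

3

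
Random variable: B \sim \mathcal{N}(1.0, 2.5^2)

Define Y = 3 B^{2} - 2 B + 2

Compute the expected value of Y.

E[Y] = 3*E[B²] - 2*E[B] + 2
E[B] = 1
E[B²] = Var(B) + (E[B])² = 6.25 + 1 = 7.25
E[Y] = 3*7.25 - 2*1 + 2 = 21.75

21.75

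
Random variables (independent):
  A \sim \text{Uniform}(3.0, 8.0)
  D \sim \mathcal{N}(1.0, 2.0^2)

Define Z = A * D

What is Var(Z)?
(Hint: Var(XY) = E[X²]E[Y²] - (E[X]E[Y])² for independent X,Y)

Var(XY) = E[X²]E[Y²] - (E[X]E[Y])²
E[A] = 5.5, Var(A) = 2.0833333
E[D] = 1, Var(D) = 4
E[A²] = 2.0833333 + 5.5² = 32.333333
E[D²] = 4 + 1² = 5
Var(Z) = 32.333333*5 - (5.5*1)²
= 161.66667 - 30.25 = 131.41667

131.41667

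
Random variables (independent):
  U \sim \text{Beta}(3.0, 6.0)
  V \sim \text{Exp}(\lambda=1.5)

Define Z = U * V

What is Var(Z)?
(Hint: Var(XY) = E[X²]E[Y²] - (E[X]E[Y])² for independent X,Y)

Var(XY) = E[X²]E[Y²] - (E[X]E[Y])²
E[U] = 0.33333333, Var(U) = 0.022222222
E[V] = 0.66666667, Var(V) = 0.44444444
E[U²] = 0.022222222 + 0.33333333² = 0.13333333
E[V²] = 0.44444444 + 0.66666667² = 0.88888889
Var(Z) = 0.13333333*0.88888889 - (0.33333333*0.66666667)²
= 0.11851852 - 0.049382716 = 0.069135802

0.069135802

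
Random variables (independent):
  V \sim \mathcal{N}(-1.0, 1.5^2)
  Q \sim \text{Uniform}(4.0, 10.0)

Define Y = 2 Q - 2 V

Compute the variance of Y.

For independent RVs: Var(aX + bY) = a²Var(X) + b²Var(Y)
Var(V) = 2.25
Var(Q) = 3
Var(Y) = (-2)²*2.25 + 2²*3
= 4*2.25 + 4*3 = 21

21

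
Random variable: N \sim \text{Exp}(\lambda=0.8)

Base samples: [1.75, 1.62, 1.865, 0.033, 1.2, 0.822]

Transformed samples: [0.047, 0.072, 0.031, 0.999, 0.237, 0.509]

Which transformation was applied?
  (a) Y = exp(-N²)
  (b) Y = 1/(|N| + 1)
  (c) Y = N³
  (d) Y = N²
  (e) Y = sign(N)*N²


Checking option (a) Y = exp(-N²):
  N = 1.75 -> Y = 0.047 ✓
  N = 1.62 -> Y = 0.072 ✓
  N = 1.865 -> Y = 0.031 ✓
All samples match this transformation.

(a) exp(-N²)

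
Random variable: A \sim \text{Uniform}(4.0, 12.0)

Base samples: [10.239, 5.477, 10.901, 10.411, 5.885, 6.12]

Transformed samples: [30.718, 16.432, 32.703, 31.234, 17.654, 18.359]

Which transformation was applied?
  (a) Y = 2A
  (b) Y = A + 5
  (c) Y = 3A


Checking option (c) Y = 3A:
  A = 10.239 -> Y = 30.718 ✓
  A = 5.477 -> Y = 16.432 ✓
  A = 10.901 -> Y = 32.703 ✓
All samples match this transformation.

(c) 3A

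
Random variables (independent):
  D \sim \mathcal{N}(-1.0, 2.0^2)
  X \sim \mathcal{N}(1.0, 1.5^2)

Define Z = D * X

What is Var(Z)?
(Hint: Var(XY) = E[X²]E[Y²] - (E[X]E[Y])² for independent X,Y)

Var(XY) = E[X²]E[Y²] - (E[X]E[Y])²
E[D] = -1, Var(D) = 4
E[X] = 1, Var(X) = 2.25
E[D²] = 4 + (-1)² = 5
E[X²] = 2.25 + 1² = 3.25
Var(Z) = 5*3.25 - (-1*1)²
= 16.25 - 1 = 15.25

15.25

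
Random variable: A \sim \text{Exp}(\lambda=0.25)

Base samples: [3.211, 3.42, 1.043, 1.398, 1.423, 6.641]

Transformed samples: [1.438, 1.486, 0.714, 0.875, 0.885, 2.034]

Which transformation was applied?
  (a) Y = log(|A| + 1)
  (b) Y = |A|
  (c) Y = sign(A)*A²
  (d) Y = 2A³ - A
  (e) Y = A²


Checking option (a) Y = log(|A| + 1):
  A = 3.211 -> Y = 1.438 ✓
  A = 3.42 -> Y = 1.486 ✓
  A = 1.043 -> Y = 0.714 ✓
All samples match this transformation.

(a) log(|A| + 1)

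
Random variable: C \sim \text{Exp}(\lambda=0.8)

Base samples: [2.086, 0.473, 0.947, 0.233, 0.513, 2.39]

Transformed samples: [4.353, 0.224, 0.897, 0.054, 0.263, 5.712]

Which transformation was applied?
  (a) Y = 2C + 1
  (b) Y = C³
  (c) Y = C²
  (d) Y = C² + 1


Checking option (c) Y = C²:
  C = 2.086 -> Y = 4.353 ✓
  C = 0.473 -> Y = 0.224 ✓
  C = 0.947 -> Y = 0.897 ✓
All samples match this transformation.

(c) C²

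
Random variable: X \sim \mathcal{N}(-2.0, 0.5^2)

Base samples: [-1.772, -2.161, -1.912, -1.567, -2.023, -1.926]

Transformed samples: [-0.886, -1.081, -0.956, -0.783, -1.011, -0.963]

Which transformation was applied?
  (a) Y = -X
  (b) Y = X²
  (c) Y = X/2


Checking option (c) Y = X/2:
  X = -1.772 -> Y = -0.886 ✓
  X = -2.161 -> Y = -1.081 ✓
  X = -1.912 -> Y = -0.956 ✓
All samples match this transformation.

(c) X/2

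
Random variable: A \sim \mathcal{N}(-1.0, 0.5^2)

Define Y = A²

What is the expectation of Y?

E[A²] = Var(A) + (E[A])² = 0.25 + 1 = 1.25

1.25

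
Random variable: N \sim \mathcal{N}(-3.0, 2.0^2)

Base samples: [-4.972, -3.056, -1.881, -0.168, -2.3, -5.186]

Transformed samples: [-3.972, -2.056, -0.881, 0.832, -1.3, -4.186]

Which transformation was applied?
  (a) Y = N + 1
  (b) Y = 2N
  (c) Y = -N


Checking option (a) Y = N + 1:
  N = -4.972 -> Y = -3.972 ✓
  N = -3.056 -> Y = -2.056 ✓
  N = -1.881 -> Y = -0.881 ✓
All samples match this transformation.

(a) N + 1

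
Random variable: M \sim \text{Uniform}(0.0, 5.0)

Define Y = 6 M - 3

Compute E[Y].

For Y = 6M - 3:
E[Y] = 6 * E[M] - 3
E[M] = (0 + 5)/2 = 2.5
E[Y] = 6 * 2.5 - 3 = 12

12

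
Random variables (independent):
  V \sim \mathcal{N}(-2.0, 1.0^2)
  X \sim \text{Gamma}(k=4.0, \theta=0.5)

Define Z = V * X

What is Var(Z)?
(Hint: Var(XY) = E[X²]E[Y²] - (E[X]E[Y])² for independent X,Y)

Var(XY) = E[X²]E[Y²] - (E[X]E[Y])²
E[V] = -2, Var(V) = 1
E[X] = 2, Var(X) = 1
E[V²] = 1 + (-2)² = 5
E[X²] = 1 + 2² = 5
Var(Z) = 5*5 - (-2*2)²
= 25 - 16 = 9

9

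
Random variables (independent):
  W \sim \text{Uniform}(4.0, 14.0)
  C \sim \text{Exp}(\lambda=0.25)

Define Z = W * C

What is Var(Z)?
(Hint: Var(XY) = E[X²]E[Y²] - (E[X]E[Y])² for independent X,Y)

Var(XY) = E[X²]E[Y²] - (E[X]E[Y])²
E[W] = 9, Var(W) = 8.3333333
E[C] = 4, Var(C) = 16
E[W²] = 8.3333333 + 9² = 89.333333
E[C²] = 16 + 4² = 32
Var(Z) = 89.333333*32 - (9*4)²
= 2858.6667 - 1296 = 1562.6667

1562.6667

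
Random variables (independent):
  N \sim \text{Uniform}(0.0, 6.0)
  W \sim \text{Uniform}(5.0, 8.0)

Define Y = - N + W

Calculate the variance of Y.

For independent RVs: Var(aX + bY) = a²Var(X) + b²Var(Y)
Var(N) = 3
Var(W) = 0.75
Var(Y) = (-1)²*3 + 1²*0.75
= 1*3 + 1*0.75 = 3.75

3.75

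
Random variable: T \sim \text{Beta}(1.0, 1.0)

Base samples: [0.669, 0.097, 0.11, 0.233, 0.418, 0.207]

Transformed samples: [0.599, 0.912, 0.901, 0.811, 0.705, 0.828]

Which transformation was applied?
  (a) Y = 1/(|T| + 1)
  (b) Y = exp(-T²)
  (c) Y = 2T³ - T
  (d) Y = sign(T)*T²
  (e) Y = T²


Checking option (a) Y = 1/(|T| + 1):
  T = 0.669 -> Y = 0.599 ✓
  T = 0.097 -> Y = 0.912 ✓
  T = 0.11 -> Y = 0.901 ✓
All samples match this transformation.

(a) 1/(|T| + 1)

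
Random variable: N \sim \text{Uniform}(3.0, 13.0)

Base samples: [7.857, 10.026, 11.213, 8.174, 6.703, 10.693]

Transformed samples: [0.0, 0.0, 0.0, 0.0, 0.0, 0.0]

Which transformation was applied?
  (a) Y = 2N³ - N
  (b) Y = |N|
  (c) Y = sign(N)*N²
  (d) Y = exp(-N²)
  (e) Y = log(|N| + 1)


Checking option (d) Y = exp(-N²):
  N = 7.857 -> Y = 0.0 ✓
  N = 10.026 -> Y = 0.0 ✓
  N = 11.213 -> Y = 0.0 ✓
All samples match this transformation.

(d) exp(-N²)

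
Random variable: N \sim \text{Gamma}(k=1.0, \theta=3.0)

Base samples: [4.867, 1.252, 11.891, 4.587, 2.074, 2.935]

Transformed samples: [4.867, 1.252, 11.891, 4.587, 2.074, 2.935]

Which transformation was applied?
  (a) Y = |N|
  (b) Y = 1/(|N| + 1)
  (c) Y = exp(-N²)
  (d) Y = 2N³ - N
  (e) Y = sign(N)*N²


Checking option (a) Y = |N|:
  N = 4.867 -> Y = 4.867 ✓
  N = 1.252 -> Y = 1.252 ✓
  N = 11.891 -> Y = 11.891 ✓
All samples match this transformation.

(a) |N|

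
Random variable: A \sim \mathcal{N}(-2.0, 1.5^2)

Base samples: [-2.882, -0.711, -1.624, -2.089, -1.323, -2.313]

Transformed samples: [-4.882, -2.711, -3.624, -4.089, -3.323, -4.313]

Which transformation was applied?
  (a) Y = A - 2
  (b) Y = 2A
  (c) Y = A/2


Checking option (a) Y = A - 2:
  A = -2.882 -> Y = -4.882 ✓
  A = -0.711 -> Y = -2.711 ✓
  A = -1.624 -> Y = -3.624 ✓
All samples match this transformation.

(a) A - 2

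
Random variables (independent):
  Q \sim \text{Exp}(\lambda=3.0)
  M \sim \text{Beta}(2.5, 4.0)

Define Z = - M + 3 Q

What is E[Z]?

E[Z] = 3*E[Q] - 1*E[M]
E[Q] = 0.33333333
E[M] = 0.38461538
E[Z] = 3*0.33333333 - 1*0.38461538 = 0.61538462

0.61538462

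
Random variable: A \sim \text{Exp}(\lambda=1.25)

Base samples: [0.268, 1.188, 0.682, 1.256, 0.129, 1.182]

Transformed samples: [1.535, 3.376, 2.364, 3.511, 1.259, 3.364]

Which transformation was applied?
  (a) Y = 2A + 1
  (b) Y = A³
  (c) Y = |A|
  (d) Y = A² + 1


Checking option (a) Y = 2A + 1:
  A = 0.268 -> Y = 1.535 ✓
  A = 1.188 -> Y = 3.376 ✓
  A = 0.682 -> Y = 2.364 ✓
All samples match this transformation.

(a) 2A + 1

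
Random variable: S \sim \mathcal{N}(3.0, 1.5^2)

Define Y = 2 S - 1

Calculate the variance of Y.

For Y = aS + b: Var(Y) = a² * Var(S)
Var(S) = 1.5^2 = 2.25
Var(Y) = 2² * 2.25 = 4 * 2.25 = 9

9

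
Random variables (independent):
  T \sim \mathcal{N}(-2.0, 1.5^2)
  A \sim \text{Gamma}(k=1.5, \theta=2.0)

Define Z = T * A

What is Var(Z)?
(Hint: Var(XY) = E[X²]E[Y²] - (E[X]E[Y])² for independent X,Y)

Var(XY) = E[X²]E[Y²] - (E[X]E[Y])²
E[T] = -2, Var(T) = 2.25
E[A] = 3, Var(A) = 6
E[T²] = 2.25 + (-2)² = 6.25
E[A²] = 6 + 3² = 15
Var(Z) = 6.25*15 - (-2*3)²
= 93.75 - 36 = 57.75

57.75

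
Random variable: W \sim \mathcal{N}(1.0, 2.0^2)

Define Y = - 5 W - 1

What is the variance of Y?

For Y = aW + b: Var(Y) = a² * Var(W)
Var(W) = 2.0^2 = 4
Var(Y) = (-5)² * 4 = 25 * 4 = 100

100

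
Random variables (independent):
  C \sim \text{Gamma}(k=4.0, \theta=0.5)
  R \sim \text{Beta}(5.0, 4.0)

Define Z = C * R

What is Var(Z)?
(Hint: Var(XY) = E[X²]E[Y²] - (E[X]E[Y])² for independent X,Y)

Var(XY) = E[X²]E[Y²] - (E[X]E[Y])²
E[C] = 2, Var(C) = 1
E[R] = 0.55555556, Var(R) = 0.024691358
E[C²] = 1 + 2² = 5
E[R²] = 0.024691358 + 0.55555556² = 0.33333333
Var(Z) = 5*0.33333333 - (2*0.55555556)²
= 1.6666667 - 1.2345679 = 0.43209877

0.43209877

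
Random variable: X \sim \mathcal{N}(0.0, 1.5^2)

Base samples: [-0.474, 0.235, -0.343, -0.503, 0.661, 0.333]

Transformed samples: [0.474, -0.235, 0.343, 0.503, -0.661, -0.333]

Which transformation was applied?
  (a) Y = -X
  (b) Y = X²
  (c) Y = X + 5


Checking option (a) Y = -X:
  X = -0.474 -> Y = 0.474 ✓
  X = 0.235 -> Y = -0.235 ✓
  X = -0.343 -> Y = 0.343 ✓
All samples match this transformation.

(a) -X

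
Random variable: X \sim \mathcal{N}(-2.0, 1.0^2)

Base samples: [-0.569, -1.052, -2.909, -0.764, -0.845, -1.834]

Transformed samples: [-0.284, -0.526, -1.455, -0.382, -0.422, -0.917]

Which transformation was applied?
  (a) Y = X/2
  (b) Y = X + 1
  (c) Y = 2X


Checking option (a) Y = X/2:
  X = -0.569 -> Y = -0.284 ✓
  X = -1.052 -> Y = -0.526 ✓
  X = -2.909 -> Y = -1.455 ✓
All samples match this transformation.

(a) X/2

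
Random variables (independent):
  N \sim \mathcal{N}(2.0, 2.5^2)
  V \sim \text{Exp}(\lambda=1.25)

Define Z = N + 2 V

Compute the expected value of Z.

E[Z] = 1*E[N] + 2*E[V]
E[N] = 2
E[V] = 0.8
E[Z] = 1*2 + 2*0.8 = 3.6

3.6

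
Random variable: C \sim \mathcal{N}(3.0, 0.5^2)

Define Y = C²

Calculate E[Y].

E[C²] = Var(C) + (E[C])² = 0.25 + 9 = 9.25

9.25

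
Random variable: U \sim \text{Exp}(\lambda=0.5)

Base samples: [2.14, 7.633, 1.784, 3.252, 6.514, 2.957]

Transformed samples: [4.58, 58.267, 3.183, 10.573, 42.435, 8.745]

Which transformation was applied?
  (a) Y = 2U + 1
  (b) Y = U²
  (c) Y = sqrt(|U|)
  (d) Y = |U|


Checking option (b) Y = U²:
  U = 2.14 -> Y = 4.58 ✓
  U = 7.633 -> Y = 58.267 ✓
  U = 1.784 -> Y = 3.183 ✓
All samples match this transformation.

(b) U²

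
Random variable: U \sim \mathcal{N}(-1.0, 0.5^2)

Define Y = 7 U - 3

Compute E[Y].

For Y = 7U - 3:
E[Y] = 7 * E[U] - 3
E[U] = -1.0 = -1
E[Y] = 7 * (-1) - 3 = -10

-10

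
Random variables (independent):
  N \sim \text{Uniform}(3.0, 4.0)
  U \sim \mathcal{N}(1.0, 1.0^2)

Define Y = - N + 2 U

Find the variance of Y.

For independent RVs: Var(aX + bY) = a²Var(X) + b²Var(Y)
Var(N) = 0.083333333
Var(U) = 1
Var(Y) = (-1)²*0.083333333 + 2²*1
= 1*0.083333333 + 4*1 = 4.0833333

4.0833333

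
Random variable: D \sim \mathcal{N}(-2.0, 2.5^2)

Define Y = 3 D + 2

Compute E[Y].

For Y = 3D + 2:
E[Y] = 3 * E[D] + 2
E[D] = -2.0 = -2
E[Y] = 3 * (-2) + 2 = -4

-4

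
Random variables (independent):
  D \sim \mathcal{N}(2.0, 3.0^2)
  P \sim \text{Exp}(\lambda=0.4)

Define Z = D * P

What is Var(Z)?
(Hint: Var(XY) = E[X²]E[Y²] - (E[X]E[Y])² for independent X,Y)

Var(XY) = E[X²]E[Y²] - (E[X]E[Y])²
E[D] = 2, Var(D) = 9
E[P] = 2.5, Var(P) = 6.25
E[D²] = 9 + 2² = 13
E[P²] = 6.25 + 2.5² = 12.5
Var(Z) = 13*12.5 - (2*2.5)²
= 162.5 - 25 = 137.5

137.5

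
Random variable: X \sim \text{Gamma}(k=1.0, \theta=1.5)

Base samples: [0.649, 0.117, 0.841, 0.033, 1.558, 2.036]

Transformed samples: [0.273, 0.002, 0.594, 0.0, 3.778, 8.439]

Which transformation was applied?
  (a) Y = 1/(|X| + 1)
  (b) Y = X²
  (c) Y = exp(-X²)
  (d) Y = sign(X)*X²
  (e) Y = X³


Checking option (e) Y = X³:
  X = 0.649 -> Y = 0.273 ✓
  X = 0.117 -> Y = 0.002 ✓
  X = 0.841 -> Y = 0.594 ✓
All samples match this transformation.

(e) X³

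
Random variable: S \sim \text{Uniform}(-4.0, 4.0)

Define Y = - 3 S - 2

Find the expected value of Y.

For Y = -3S - 2:
E[Y] = -3 * E[S] - 2
E[S] = (-4 + 4)/2 = 0
E[Y] = -3 * 0 - 2 = -2

-2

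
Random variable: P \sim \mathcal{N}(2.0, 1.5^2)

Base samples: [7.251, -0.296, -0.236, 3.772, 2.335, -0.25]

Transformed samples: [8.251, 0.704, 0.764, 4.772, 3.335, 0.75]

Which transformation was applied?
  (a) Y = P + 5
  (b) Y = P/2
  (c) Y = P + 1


Checking option (c) Y = P + 1:
  P = 7.251 -> Y = 8.251 ✓
  P = -0.296 -> Y = 0.704 ✓
  P = -0.236 -> Y = 0.764 ✓
All samples match this transformation.

(c) P + 1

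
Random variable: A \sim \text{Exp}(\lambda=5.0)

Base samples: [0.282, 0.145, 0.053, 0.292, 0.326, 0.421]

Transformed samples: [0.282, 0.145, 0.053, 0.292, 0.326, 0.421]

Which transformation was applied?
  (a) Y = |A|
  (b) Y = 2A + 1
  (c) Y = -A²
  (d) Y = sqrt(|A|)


Checking option (a) Y = |A|:
  A = 0.282 -> Y = 0.282 ✓
  A = 0.145 -> Y = 0.145 ✓
  A = 0.053 -> Y = 0.053 ✓
All samples match this transformation.

(a) |A|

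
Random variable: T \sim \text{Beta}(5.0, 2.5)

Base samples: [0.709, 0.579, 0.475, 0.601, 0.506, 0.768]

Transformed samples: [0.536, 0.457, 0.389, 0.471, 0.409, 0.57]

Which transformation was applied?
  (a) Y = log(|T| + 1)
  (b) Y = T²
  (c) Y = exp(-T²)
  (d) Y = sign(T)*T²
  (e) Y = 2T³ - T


Checking option (a) Y = log(|T| + 1):
  T = 0.709 -> Y = 0.536 ✓
  T = 0.579 -> Y = 0.457 ✓
  T = 0.475 -> Y = 0.389 ✓
All samples match this transformation.

(a) log(|T| + 1)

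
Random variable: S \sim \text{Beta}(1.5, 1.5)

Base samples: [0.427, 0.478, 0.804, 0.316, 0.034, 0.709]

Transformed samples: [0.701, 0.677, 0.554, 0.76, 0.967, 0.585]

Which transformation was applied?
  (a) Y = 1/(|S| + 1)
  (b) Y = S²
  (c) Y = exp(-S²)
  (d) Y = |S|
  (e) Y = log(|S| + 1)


Checking option (a) Y = 1/(|S| + 1):
  S = 0.427 -> Y = 0.701 ✓
  S = 0.478 -> Y = 0.677 ✓
  S = 0.804 -> Y = 0.554 ✓
All samples match this transformation.

(a) 1/(|S| + 1)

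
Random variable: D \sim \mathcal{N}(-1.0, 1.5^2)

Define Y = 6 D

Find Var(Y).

For Y = aD + b: Var(Y) = a² * Var(D)
Var(D) = 1.5^2 = 2.25
Var(Y) = 6² * 2.25 = 36 * 2.25 = 81

81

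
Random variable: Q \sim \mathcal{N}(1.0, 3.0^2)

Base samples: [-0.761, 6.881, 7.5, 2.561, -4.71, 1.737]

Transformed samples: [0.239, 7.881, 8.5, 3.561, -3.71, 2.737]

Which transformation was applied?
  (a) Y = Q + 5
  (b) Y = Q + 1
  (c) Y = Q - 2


Checking option (b) Y = Q + 1:
  Q = -0.761 -> Y = 0.239 ✓
  Q = 6.881 -> Y = 7.881 ✓
  Q = 7.5 -> Y = 8.5 ✓
All samples match this transformation.

(b) Q + 1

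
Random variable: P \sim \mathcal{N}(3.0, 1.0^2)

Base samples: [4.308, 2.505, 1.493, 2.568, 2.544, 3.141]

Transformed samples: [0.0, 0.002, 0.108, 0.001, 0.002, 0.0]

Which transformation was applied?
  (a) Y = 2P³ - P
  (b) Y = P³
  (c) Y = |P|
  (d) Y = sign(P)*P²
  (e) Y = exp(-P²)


Checking option (e) Y = exp(-P²):
  P = 4.308 -> Y = 0.0 ✓
  P = 2.505 -> Y = 0.002 ✓
  P = 1.493 -> Y = 0.108 ✓
All samples match this transformation.

(e) exp(-P²)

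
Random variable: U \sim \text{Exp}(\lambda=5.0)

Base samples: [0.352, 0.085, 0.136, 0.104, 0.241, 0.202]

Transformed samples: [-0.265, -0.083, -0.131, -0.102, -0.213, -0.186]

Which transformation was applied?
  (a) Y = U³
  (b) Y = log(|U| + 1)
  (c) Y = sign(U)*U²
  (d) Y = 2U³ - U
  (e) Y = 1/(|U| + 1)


Checking option (d) Y = 2U³ - U:
  U = 0.352 -> Y = -0.265 ✓
  U = 0.085 -> Y = -0.083 ✓
  U = 0.136 -> Y = -0.131 ✓
All samples match this transformation.

(d) 2U³ - U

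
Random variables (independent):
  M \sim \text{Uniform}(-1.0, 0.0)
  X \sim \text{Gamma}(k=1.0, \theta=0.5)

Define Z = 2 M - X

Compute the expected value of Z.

E[Z] = 2*E[M] - 1*E[X]
E[M] = -0.5
E[X] = 0.5
E[Z] = 2*(-0.5) - 1*0.5 = -1.5

-1.5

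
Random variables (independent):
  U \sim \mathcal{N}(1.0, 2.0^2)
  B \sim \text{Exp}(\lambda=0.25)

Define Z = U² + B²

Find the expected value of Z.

E[Z] = E[U²] + E[B²]
E[U²] = Var(U) + E[U]² = 4 + 1 = 5
E[B²] = Var(B) + E[B]² = 16 + 16 = 32
E[Z] = 5 + 32 = 37

37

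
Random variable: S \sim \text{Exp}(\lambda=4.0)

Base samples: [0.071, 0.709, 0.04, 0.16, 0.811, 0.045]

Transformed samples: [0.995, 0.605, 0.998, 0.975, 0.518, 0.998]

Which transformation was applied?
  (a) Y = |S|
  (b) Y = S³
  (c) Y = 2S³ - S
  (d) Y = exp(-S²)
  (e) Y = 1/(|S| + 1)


Checking option (d) Y = exp(-S²):
  S = 0.071 -> Y = 0.995 ✓
  S = 0.709 -> Y = 0.605 ✓
  S = 0.04 -> Y = 0.998 ✓
All samples match this transformation.

(d) exp(-S²)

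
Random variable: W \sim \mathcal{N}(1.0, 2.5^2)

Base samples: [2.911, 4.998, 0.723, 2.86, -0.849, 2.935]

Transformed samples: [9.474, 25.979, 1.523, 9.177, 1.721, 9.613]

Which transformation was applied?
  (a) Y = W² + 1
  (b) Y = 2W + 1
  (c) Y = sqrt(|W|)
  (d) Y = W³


Checking option (a) Y = W² + 1:
  W = 2.911 -> Y = 9.474 ✓
  W = 4.998 -> Y = 25.979 ✓
  W = 0.723 -> Y = 1.523 ✓
All samples match this transformation.

(a) W² + 1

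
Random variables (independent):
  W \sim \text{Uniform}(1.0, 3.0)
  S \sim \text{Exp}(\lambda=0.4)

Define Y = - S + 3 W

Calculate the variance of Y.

For independent RVs: Var(aX + bY) = a²Var(X) + b²Var(Y)
Var(W) = 0.33333333
Var(S) = 6.25
Var(Y) = 3²*0.33333333 + (-1)²*6.25
= 9*0.33333333 + 1*6.25 = 9.25

9.25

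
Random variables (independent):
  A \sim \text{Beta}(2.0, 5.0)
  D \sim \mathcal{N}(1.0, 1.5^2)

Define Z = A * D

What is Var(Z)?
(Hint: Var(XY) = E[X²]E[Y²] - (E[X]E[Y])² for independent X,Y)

Var(XY) = E[X²]E[Y²] - (E[X]E[Y])²
E[A] = 0.28571429, Var(A) = 0.025510204
E[D] = 1, Var(D) = 2.25
E[A²] = 0.025510204 + 0.28571429² = 0.10714286
E[D²] = 2.25 + 1² = 3.25
Var(Z) = 0.10714286*3.25 - (0.28571429*1)²
= 0.34821429 - 0.081632653 = 0.26658163

0.26658163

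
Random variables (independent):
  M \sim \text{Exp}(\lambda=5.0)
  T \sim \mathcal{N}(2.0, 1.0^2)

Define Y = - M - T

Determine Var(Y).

For independent RVs: Var(aX + bY) = a²Var(X) + b²Var(Y)
Var(M) = 0.04
Var(T) = 1
Var(Y) = (-1)²*0.04 + (-1)²*1
= 1*0.04 + 1*1 = 1.04

1.04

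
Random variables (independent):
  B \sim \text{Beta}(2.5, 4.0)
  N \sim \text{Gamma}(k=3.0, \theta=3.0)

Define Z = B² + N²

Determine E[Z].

E[Z] = E[B²] + E[N²]
E[B²] = Var(B) + E[B]² = 0.031558185 + 0.14792899 = 0.17948718
E[N²] = Var(N) + E[N]² = 27 + 81 = 108
E[Z] = 0.17948718 + 108 = 108.17949

108.17949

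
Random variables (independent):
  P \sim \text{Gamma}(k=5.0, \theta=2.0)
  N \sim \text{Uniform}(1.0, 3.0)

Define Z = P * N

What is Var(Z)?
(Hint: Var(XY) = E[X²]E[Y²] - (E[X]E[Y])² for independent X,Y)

Var(XY) = E[X²]E[Y²] - (E[X]E[Y])²
E[P] = 10, Var(P) = 20
E[N] = 2, Var(N) = 0.33333333
E[P²] = 20 + 10² = 120
E[N²] = 0.33333333 + 2² = 4.3333333
Var(Z) = 120*4.3333333 - (10*2)²
= 520 - 400 = 120

120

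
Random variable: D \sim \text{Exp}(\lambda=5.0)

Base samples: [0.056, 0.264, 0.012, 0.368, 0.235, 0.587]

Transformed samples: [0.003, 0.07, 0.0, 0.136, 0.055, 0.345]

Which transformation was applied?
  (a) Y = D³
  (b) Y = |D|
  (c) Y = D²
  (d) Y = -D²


Checking option (c) Y = D²:
  D = 0.056 -> Y = 0.003 ✓
  D = 0.264 -> Y = 0.07 ✓
  D = 0.012 -> Y = 0.0 ✓
All samples match this transformation.

(c) D²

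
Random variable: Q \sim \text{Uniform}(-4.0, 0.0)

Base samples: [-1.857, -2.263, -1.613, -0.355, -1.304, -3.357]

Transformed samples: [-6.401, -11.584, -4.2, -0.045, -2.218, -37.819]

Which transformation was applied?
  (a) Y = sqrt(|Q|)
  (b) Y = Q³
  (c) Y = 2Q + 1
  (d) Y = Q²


Checking option (b) Y = Q³:
  Q = -1.857 -> Y = -6.401 ✓
  Q = -2.263 -> Y = -11.584 ✓
  Q = -1.613 -> Y = -4.2 ✓
All samples match this transformation.

(b) Q³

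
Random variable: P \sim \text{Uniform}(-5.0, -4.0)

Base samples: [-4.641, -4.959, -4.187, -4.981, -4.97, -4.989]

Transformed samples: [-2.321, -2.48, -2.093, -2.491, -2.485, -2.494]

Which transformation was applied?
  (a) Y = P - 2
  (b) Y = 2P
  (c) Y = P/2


Checking option (c) Y = P/2:
  P = -4.641 -> Y = -2.321 ✓
  P = -4.959 -> Y = -2.48 ✓
  P = -4.187 -> Y = -2.093 ✓
All samples match this transformation.

(c) P/2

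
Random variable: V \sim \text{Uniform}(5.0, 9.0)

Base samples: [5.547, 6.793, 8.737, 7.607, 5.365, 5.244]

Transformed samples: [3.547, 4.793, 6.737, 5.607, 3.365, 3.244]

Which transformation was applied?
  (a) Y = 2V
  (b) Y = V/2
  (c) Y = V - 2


Checking option (c) Y = V - 2:
  V = 5.547 -> Y = 3.547 ✓
  V = 6.793 -> Y = 4.793 ✓
  V = 8.737 -> Y = 6.737 ✓
All samples match this transformation.

(c) V - 2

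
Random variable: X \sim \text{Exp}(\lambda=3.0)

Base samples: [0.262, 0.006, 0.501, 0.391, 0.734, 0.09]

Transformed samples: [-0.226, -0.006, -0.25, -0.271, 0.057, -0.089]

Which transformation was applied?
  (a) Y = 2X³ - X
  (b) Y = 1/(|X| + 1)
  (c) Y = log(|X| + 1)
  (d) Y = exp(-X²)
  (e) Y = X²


Checking option (a) Y = 2X³ - X:
  X = 0.262 -> Y = -0.226 ✓
  X = 0.006 -> Y = -0.006 ✓
  X = 0.501 -> Y = -0.25 ✓
All samples match this transformation.

(a) 2X³ - X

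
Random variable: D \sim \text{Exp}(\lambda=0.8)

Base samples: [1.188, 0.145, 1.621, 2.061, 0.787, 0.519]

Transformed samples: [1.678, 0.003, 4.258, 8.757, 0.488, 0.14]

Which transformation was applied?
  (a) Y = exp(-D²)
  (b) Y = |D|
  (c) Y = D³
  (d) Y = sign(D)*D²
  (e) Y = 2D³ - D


Checking option (c) Y = D³:
  D = 1.188 -> Y = 1.678 ✓
  D = 0.145 -> Y = 0.003 ✓
  D = 1.621 -> Y = 4.258 ✓
All samples match this transformation.

(c) D³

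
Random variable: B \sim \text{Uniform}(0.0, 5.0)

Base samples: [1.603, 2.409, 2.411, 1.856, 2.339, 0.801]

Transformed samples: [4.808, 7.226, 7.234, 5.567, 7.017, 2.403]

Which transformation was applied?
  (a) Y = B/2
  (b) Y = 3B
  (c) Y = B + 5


Checking option (b) Y = 3B:
  B = 1.603 -> Y = 4.808 ✓
  B = 2.409 -> Y = 7.226 ✓
  B = 2.411 -> Y = 7.234 ✓
All samples match this transformation.

(b) 3B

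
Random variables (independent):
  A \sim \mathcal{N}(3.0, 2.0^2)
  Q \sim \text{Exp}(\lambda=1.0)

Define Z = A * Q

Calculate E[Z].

For independent RVs: E[XY] = E[X]*E[Y]
E[A] = 3
E[Q] = 1
E[Z] = 3 * 1 = 3

3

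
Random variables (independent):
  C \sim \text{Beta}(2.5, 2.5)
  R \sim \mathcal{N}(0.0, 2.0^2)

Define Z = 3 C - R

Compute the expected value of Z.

E[Z] = 3*E[C] - 1*E[R]
E[C] = 0.5
E[R] = 0
E[Z] = 3*0.5 - 1*0 = 1.5

1.5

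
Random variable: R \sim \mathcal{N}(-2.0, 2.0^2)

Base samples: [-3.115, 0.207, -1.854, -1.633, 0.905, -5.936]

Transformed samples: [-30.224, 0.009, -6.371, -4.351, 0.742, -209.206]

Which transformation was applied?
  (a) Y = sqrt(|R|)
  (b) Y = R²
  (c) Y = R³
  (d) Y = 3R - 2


Checking option (c) Y = R³:
  R = -3.115 -> Y = -30.224 ✓
  R = 0.207 -> Y = 0.009 ✓
  R = -1.854 -> Y = -6.371 ✓
All samples match this transformation.

(c) R³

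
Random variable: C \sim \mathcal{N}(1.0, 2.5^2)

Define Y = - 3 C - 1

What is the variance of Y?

For Y = aC + b: Var(Y) = a² * Var(C)
Var(C) = 2.5^2 = 6.25
Var(Y) = (-3)² * 6.25 = 9 * 6.25 = 56.25

56.25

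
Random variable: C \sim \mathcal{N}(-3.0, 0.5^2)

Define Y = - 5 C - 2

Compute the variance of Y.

For Y = aC + b: Var(Y) = a² * Var(C)
Var(C) = 0.5^2 = 0.25
Var(Y) = (-5)² * 0.25 = 25 * 0.25 = 6.25

6.25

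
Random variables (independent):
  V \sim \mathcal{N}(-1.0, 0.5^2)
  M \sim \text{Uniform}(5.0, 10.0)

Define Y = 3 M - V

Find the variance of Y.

For independent RVs: Var(aX + bY) = a²Var(X) + b²Var(Y)
Var(V) = 0.25
Var(M) = 2.0833333
Var(Y) = (-1)²*0.25 + 3²*2.0833333
= 1*0.25 + 9*2.0833333 = 19

19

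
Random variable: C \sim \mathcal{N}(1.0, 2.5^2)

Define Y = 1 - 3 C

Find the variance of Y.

For Y = aC + b: Var(Y) = a² * Var(C)
Var(C) = 2.5^2 = 6.25
Var(Y) = (-3)² * 6.25 = 9 * 6.25 = 56.25

56.25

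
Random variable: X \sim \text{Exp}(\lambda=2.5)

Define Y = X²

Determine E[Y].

E[X²] = Var(X) + (E[X])² = 0.16 + 0.16 = 0.32

0.32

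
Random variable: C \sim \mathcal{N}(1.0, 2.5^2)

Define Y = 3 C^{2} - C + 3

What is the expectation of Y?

E[Y] = 3*E[C²] - 1*E[C] + 3
E[C] = 1
E[C²] = Var(C) + (E[C])² = 6.25 + 1 = 7.25
E[Y] = 3*7.25 - 1*1 + 3 = 23.75

23.75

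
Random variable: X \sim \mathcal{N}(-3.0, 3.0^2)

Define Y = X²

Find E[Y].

E[X²] = Var(X) + (E[X])² = 9 + 9 = 18

18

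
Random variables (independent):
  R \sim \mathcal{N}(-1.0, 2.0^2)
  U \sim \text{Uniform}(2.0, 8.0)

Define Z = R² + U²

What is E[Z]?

E[Z] = E[R²] + E[U²]
E[R²] = Var(R) + E[R]² = 4 + 1 = 5
E[U²] = Var(U) + E[U]² = 3 + 25 = 28
E[Z] = 5 + 28 = 33

33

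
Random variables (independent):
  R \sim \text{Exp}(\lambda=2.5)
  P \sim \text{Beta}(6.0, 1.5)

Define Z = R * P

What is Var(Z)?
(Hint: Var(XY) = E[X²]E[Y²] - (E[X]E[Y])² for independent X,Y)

Var(XY) = E[X²]E[Y²] - (E[X]E[Y])²
E[R] = 0.4, Var(R) = 0.16
E[P] = 0.8, Var(P) = 0.018823529
E[R²] = 0.16 + 0.4² = 0.32
E[P²] = 0.018823529 + 0.8² = 0.65882353
Var(Z) = 0.32*0.65882353 - (0.4*0.8)²
= 0.21082353 - 0.1024 = 0.10842353

0.10842353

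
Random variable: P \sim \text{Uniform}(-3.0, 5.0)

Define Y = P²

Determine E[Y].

E[P²] = Var(P) + (E[P])² = 5.3333333 + 1 = 6.3333333

6.3333333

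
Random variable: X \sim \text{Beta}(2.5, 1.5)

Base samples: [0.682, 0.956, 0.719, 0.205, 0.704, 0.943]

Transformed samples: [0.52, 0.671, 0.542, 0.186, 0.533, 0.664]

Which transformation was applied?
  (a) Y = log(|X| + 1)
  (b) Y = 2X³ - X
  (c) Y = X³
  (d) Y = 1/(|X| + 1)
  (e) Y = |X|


Checking option (a) Y = log(|X| + 1):
  X = 0.682 -> Y = 0.52 ✓
  X = 0.956 -> Y = 0.671 ✓
  X = 0.719 -> Y = 0.542 ✓
All samples match this transformation.

(a) log(|X| + 1)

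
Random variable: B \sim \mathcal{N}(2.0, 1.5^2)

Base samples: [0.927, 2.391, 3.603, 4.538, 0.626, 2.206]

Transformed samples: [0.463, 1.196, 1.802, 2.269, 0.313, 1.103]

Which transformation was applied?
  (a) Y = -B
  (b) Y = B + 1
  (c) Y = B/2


Checking option (c) Y = B/2:
  B = 0.927 -> Y = 0.463 ✓
  B = 2.391 -> Y = 1.196 ✓
  B = 3.603 -> Y = 1.802 ✓
All samples match this transformation.

(c) B/2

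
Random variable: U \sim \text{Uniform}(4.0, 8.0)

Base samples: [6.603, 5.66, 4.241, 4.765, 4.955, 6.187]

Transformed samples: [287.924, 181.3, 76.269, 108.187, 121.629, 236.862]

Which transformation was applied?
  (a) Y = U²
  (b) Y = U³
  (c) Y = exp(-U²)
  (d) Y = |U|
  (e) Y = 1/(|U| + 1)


Checking option (b) Y = U³:
  U = 6.603 -> Y = 287.924 ✓
  U = 5.66 -> Y = 181.3 ✓
  U = 4.241 -> Y = 76.269 ✓
All samples match this transformation.

(b) U³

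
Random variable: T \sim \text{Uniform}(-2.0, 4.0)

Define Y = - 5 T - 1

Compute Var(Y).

For Y = aT + b: Var(Y) = a² * Var(T)
Var(T) = (4 + 2)^2/12 = 3
Var(Y) = (-5)² * 3 = 25 * 3 = 75

75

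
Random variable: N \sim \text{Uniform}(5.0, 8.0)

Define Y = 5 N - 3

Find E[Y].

For Y = 5N - 3:
E[Y] = 5 * E[N] - 3
E[N] = (5 + 8)/2 = 6.5
E[Y] = 5 * 6.5 - 3 = 29.5

29.5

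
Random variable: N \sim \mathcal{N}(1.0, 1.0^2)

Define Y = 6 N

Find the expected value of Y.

For Y = 6N:
E[Y] = 6 * E[N]
E[N] = 1.0 = 1
E[Y] = 6 * 1 = 6

6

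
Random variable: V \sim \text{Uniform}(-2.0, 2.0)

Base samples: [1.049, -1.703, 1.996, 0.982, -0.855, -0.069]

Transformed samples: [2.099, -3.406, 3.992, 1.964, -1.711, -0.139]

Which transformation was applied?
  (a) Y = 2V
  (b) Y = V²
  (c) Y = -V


Checking option (a) Y = 2V:
  V = 1.049 -> Y = 2.099 ✓
  V = -1.703 -> Y = -3.406 ✓
  V = 1.996 -> Y = 3.992 ✓
All samples match this transformation.

(a) 2V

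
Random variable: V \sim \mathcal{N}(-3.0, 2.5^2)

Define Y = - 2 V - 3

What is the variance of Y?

For Y = aV + b: Var(Y) = a² * Var(V)
Var(V) = 2.5^2 = 6.25
Var(Y) = (-2)² * 6.25 = 4 * 6.25 = 25

25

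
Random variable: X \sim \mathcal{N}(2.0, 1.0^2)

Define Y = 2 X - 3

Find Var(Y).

For Y = aX + b: Var(Y) = a² * Var(X)
Var(X) = 1.0^2 = 1
Var(Y) = 2² * 1 = 4 * 1 = 4

4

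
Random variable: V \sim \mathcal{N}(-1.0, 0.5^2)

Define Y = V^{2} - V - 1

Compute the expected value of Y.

E[Y] = 1*E[V²] - 1*E[V] - 1
E[V] = -1
E[V²] = Var(V) + (E[V])² = 0.25 + 1 = 1.25
E[Y] = 1*1.25 - 1*(-1) - 1 = 1.25

1.25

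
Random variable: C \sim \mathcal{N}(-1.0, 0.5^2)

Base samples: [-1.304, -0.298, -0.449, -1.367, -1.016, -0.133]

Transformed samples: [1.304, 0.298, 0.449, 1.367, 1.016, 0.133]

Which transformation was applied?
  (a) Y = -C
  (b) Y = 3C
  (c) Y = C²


Checking option (a) Y = -C:
  C = -1.304 -> Y = 1.304 ✓
  C = -0.298 -> Y = 0.298 ✓
  C = -0.449 -> Y = 0.449 ✓
All samples match this transformation.

(a) -C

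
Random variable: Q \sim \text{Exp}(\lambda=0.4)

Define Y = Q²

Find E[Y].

Using E[X²] = Var(X) + (E[X])²:
E[Q] = 2.5
Var(Q) = 1/0.4^2 = 6.25
E[Q²] = 6.25 + 2.5² = 6.25 + 6.25 = 12.5

12.5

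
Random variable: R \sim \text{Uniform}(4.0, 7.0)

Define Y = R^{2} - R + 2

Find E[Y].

E[Y] = 1*E[R²] - 1*E[R] + 2
E[R] = 5.5
E[R²] = Var(R) + (E[R])² = 0.75 + 30.25 = 31
E[Y] = 1*31 - 1*5.5 + 2 = 27.5

27.5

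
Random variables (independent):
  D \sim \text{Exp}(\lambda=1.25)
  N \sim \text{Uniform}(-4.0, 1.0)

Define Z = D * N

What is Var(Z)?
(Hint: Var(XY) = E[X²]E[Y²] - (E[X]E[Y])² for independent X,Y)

Var(XY) = E[X²]E[Y²] - (E[X]E[Y])²
E[D] = 0.8, Var(D) = 0.64
E[N] = -1.5, Var(N) = 2.0833333
E[D²] = 0.64 + 0.8² = 1.28
E[N²] = 2.0833333 + (-1.5)² = 4.3333333
Var(Z) = 1.28*4.3333333 - (0.8*(-1.5))²
= 5.5466667 - 1.44 = 4.1066667

4.1066667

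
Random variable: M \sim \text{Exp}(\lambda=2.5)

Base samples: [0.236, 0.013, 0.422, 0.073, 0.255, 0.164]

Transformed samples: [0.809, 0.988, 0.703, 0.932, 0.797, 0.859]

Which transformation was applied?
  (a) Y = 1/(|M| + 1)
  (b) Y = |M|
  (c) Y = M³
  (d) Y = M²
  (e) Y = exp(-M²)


Checking option (a) Y = 1/(|M| + 1):
  M = 0.236 -> Y = 0.809 ✓
  M = 0.013 -> Y = 0.988 ✓
  M = 0.422 -> Y = 0.703 ✓
All samples match this transformation.

(a) 1/(|M| + 1)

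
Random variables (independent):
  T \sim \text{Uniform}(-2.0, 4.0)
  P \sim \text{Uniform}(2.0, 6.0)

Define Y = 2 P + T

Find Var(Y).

For independent RVs: Var(aX + bY) = a²Var(X) + b²Var(Y)
Var(T) = 3
Var(P) = 1.3333333
Var(Y) = 1²*3 + 2²*1.3333333
= 1*3 + 4*1.3333333 = 8.3333333

8.3333333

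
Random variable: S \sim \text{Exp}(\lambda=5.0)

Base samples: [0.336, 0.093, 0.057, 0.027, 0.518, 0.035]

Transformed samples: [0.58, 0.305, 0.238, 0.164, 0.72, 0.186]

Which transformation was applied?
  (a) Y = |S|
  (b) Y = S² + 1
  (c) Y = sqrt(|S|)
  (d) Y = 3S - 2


Checking option (c) Y = sqrt(|S|):
  S = 0.336 -> Y = 0.58 ✓
  S = 0.093 -> Y = 0.305 ✓
  S = 0.057 -> Y = 0.238 ✓
All samples match this transformation.

(c) sqrt(|S|)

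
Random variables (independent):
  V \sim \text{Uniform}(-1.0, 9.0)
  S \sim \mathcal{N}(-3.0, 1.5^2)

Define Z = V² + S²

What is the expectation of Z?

E[Z] = E[V²] + E[S²]
E[V²] = Var(V) + E[V]² = 8.3333333 + 16 = 24.333333
E[S²] = Var(S) + E[S]² = 2.25 + 9 = 11.25
E[Z] = 24.333333 + 11.25 = 35.583333

35.583333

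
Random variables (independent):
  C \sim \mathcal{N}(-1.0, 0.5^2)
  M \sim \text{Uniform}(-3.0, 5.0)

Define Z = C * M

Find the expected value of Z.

For independent RVs: E[XY] = E[X]*E[Y]
E[C] = -1
E[M] = 1
E[Z] = -1 * 1 = -1

-1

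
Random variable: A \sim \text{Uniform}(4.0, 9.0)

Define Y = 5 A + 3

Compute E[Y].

For Y = 5A + 3:
E[Y] = 5 * E[A] + 3
E[A] = (4 + 9)/2 = 6.5
E[Y] = 5 * 6.5 + 3 = 35.5

35.5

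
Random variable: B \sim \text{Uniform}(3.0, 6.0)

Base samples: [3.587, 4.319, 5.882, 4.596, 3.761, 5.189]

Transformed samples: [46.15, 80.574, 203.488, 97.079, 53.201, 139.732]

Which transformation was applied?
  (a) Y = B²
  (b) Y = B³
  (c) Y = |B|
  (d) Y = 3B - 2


Checking option (b) Y = B³:
  B = 3.587 -> Y = 46.15 ✓
  B = 4.319 -> Y = 80.574 ✓
  B = 5.882 -> Y = 203.488 ✓
All samples match this transformation.

(b) B³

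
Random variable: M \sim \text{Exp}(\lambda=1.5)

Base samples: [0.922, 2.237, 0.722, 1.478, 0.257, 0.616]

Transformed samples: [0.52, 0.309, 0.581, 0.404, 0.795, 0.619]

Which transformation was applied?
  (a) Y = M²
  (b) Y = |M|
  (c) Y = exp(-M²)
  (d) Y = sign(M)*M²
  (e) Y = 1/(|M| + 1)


Checking option (e) Y = 1/(|M| + 1):
  M = 0.922 -> Y = 0.52 ✓
  M = 2.237 -> Y = 0.309 ✓
  M = 0.722 -> Y = 0.581 ✓
All samples match this transformation.

(e) 1/(|M| + 1)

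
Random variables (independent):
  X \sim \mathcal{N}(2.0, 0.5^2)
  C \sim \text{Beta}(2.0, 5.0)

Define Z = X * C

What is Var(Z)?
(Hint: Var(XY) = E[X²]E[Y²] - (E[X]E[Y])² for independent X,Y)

Var(XY) = E[X²]E[Y²] - (E[X]E[Y])²
E[X] = 2, Var(X) = 0.25
E[C] = 0.28571429, Var(C) = 0.025510204
E[X²] = 0.25 + 2² = 4.25
E[C²] = 0.025510204 + 0.28571429² = 0.10714286
Var(Z) = 4.25*0.10714286 - (2*0.28571429)²
= 0.45535714 - 0.32653061 = 0.12882653

0.12882653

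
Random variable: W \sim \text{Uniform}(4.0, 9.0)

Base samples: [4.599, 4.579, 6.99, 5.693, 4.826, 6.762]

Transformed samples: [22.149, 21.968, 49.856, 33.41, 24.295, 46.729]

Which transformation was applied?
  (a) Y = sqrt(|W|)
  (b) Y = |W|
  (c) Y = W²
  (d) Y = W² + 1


Checking option (d) Y = W² + 1:
  W = 4.599 -> Y = 22.149 ✓
  W = 4.579 -> Y = 21.968 ✓
  W = 6.99 -> Y = 49.856 ✓
All samples match this transformation.

(d) W² + 1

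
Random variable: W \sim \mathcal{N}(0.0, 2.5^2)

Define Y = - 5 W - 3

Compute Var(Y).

For Y = aW + b: Var(Y) = a² * Var(W)
Var(W) = 2.5^2 = 6.25
Var(Y) = (-5)² * 6.25 = 25 * 6.25 = 156.25

156.25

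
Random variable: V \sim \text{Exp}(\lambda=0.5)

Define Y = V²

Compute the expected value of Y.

E[V²] = Var(V) + (E[V])² = 4 + 4 = 8

8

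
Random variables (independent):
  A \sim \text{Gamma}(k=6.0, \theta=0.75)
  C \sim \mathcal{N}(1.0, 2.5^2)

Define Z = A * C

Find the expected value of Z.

For independent RVs: E[XY] = E[X]*E[Y]
E[A] = 4.5
E[C] = 1
E[Z] = 4.5 * 1 = 4.5

4.5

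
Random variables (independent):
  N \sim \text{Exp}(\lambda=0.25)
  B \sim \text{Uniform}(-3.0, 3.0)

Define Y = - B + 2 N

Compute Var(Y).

For independent RVs: Var(aX + bY) = a²Var(X) + b²Var(Y)
Var(N) = 16
Var(B) = 3
Var(Y) = 2²*16 + (-1)²*3
= 4*16 + 1*3 = 67

67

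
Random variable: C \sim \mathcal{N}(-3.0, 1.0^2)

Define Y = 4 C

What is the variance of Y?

For Y = aC + b: Var(Y) = a² * Var(C)
Var(C) = 1.0^2 = 1
Var(Y) = 4² * 1 = 16 * 1 = 16

16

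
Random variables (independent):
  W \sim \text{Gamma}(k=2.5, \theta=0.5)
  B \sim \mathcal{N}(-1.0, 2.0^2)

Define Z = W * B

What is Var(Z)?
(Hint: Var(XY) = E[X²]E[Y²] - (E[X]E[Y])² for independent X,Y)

Var(XY) = E[X²]E[Y²] - (E[X]E[Y])²
E[W] = 1.25, Var(W) = 0.625
E[B] = -1, Var(B) = 4
E[W²] = 0.625 + 1.25² = 2.1875
E[B²] = 4 + (-1)² = 5
Var(Z) = 2.1875*5 - (1.25*(-1))²
= 10.9375 - 1.5625 = 9.375

9.375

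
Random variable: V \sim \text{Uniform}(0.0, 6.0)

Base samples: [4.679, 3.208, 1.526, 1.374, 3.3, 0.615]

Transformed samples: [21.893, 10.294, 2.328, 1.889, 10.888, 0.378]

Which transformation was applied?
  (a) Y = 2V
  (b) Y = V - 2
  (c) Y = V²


Checking option (c) Y = V²:
  V = 4.679 -> Y = 21.893 ✓
  V = 3.208 -> Y = 10.294 ✓
  V = 1.526 -> Y = 2.328 ✓
All samples match this transformation.

(c) V²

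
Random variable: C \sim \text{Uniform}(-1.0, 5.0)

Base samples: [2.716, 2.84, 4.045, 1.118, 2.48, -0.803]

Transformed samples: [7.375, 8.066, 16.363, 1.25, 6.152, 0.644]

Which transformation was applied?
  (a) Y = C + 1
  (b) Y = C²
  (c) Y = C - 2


Checking option (b) Y = C²:
  C = 2.716 -> Y = 7.375 ✓
  C = 2.84 -> Y = 8.066 ✓
  C = 4.045 -> Y = 16.363 ✓
All samples match this transformation.

(b) C²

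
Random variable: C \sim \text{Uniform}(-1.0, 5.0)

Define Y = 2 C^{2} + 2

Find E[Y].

E[Y] = 2*E[C²] + 2
E[C] = 2
E[C²] = Var(C) + (E[C])² = 3 + 4 = 7
E[Y] = 2*7 + 2 = 16

16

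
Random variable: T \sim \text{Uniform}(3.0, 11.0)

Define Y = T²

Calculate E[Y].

E[T²] = Var(T) + (E[T])² = 5.3333333 + 49 = 54.333333

54.333333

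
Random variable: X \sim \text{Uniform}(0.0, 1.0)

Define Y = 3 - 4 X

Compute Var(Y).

For Y = aX + b: Var(Y) = a² * Var(X)
Var(X) = (1 - 0)^2/12 = 0.083333333
Var(Y) = (-4)² * 0.083333333 = 16 * 0.083333333 = 1.3333333

1.3333333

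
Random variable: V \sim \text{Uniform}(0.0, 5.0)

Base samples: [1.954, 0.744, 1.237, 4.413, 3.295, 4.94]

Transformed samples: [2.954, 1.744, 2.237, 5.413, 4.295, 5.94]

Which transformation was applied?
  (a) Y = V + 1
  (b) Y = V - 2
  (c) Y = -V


Checking option (a) Y = V + 1:
  V = 1.954 -> Y = 2.954 ✓
  V = 0.744 -> Y = 1.744 ✓
  V = 1.237 -> Y = 2.237 ✓
All samples match this transformation.

(a) V + 1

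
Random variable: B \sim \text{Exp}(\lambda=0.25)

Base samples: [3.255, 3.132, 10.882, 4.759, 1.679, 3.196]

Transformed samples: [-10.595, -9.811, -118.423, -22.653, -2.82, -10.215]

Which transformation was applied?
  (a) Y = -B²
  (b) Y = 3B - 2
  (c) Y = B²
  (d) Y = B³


Checking option (a) Y = -B²:
  B = 3.255 -> Y = -10.595 ✓
  B = 3.132 -> Y = -9.811 ✓
  B = 10.882 -> Y = -118.423 ✓
All samples match this transformation.

(a) -B²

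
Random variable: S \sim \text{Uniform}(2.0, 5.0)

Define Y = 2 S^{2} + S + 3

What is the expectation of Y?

E[Y] = 2*E[S²] + 1*E[S] + 3
E[S] = 3.5
E[S²] = Var(S) + (E[S])² = 0.75 + 12.25 = 13
E[Y] = 2*13 + 1*3.5 + 3 = 32.5

32.5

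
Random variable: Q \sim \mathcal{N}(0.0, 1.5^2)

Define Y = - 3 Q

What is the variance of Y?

For Y = aQ + b: Var(Y) = a² * Var(Q)
Var(Q) = 1.5^2 = 2.25
Var(Y) = (-3)² * 2.25 = 9 * 2.25 = 20.25

20.25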